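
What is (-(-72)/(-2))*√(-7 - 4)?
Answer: -36*I*√11 ≈ -119.4*I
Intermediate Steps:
(-(-72)/(-2))*√(-7 - 4) = (-(-72)*(-1)/2)*√(-11) = (-6*6)*(I*√11) = -36*I*√11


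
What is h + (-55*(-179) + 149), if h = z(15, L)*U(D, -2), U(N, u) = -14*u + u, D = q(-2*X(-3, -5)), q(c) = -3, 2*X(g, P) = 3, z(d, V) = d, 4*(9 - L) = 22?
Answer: 10384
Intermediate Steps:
L = 7/2 (L = 9 - ¼*22 = 9 - 11/2 = 7/2 ≈ 3.5000)
X(g, P) = 3/2 (X(g, P) = (½)*3 = 3/2)
D = -3
U(N, u) = -13*u
h = 390 (h = 15*(-13*(-2)) = 15*26 = 390)
h + (-55*(-179) + 149) = 390 + (-55*(-179) + 149) = 390 + (9845 + 149) = 390 + 9994 = 10384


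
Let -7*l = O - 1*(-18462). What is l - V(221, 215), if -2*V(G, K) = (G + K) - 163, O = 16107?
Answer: -67227/14 ≈ -4801.9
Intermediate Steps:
l = -34569/7 (l = -(16107 - 1*(-18462))/7 = -(16107 + 18462)/7 = -⅐*34569 = -34569/7 ≈ -4938.4)
V(G, K) = 163/2 - G/2 - K/2 (V(G, K) = -((G + K) - 163)/2 = -(-163 + G + K)/2 = 163/2 - G/2 - K/2)
l - V(221, 215) = -34569/7 - (163/2 - ½*221 - ½*215) = -34569/7 - (163/2 - 221/2 - 215/2) = -34569/7 - 1*(-273/2) = -34569/7 + 273/2 = -67227/14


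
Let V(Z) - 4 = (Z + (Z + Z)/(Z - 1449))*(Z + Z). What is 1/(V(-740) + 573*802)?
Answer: 2189/3401157350 ≈ 6.4360e-7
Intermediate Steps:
V(Z) = 4 + 2*Z*(Z + 2*Z/(-1449 + Z)) (V(Z) = 4 + (Z + (Z + Z)/(Z - 1449))*(Z + Z) = 4 + (Z + (2*Z)/(-1449 + Z))*(2*Z) = 4 + (Z + 2*Z/(-1449 + Z))*(2*Z) = 4 + 2*Z*(Z + 2*Z/(-1449 + Z)))
1/(V(-740) + 573*802) = 1/(2*(-2898 + (-740)³ - 1447*(-740)² + 2*(-740))/(-1449 - 740) + 573*802) = 1/(2*(-2898 - 405224000 - 1447*547600 - 1480)/(-2189) + 459546) = 1/(2*(-1/2189)*(-2898 - 405224000 - 792377200 - 1480) + 459546) = 1/(2*(-1/2189)*(-1197605578) + 459546) = 1/(2395211156/2189 + 459546) = 1/(3401157350/2189) = 2189/3401157350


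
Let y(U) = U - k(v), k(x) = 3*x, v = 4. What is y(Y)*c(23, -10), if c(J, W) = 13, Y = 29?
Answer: 221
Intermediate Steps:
y(U) = -12 + U (y(U) = U - 3*4 = U - 1*12 = U - 12 = -12 + U)
y(Y)*c(23, -10) = (-12 + 29)*13 = 17*13 = 221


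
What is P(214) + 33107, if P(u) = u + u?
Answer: 33535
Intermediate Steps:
P(u) = 2*u
P(214) + 33107 = 2*214 + 33107 = 428 + 33107 = 33535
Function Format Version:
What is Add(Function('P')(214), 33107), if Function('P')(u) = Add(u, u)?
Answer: 33535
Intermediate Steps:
Function('P')(u) = Mul(2, u)
Add(Function('P')(214), 33107) = Add(Mul(2, 214), 33107) = Add(428, 33107) = 33535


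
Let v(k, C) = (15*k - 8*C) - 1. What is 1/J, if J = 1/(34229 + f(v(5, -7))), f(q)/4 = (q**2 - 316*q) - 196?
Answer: -63275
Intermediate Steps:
v(k, C) = -1 - 8*C + 15*k (v(k, C) = (-8*C + 15*k) - 1 = -1 - 8*C + 15*k)
f(q) = -784 - 1264*q + 4*q**2 (f(q) = 4*((q**2 - 316*q) - 196) = 4*(-196 + q**2 - 316*q) = -784 - 1264*q + 4*q**2)
J = -1/63275 (J = 1/(34229 + (-784 - 1264*(-1 - 8*(-7) + 15*5) + 4*(-1 - 8*(-7) + 15*5)**2)) = 1/(34229 + (-784 - 1264*(-1 + 56 + 75) + 4*(-1 + 56 + 75)**2)) = 1/(34229 + (-784 - 1264*130 + 4*130**2)) = 1/(34229 + (-784 - 164320 + 4*16900)) = 1/(34229 + (-784 - 164320 + 67600)) = 1/(34229 - 97504) = 1/(-63275) = -1/63275 ≈ -1.5804e-5)
1/J = 1/(-1/63275) = -63275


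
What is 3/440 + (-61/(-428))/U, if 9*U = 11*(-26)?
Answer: 357/153010 ≈ 0.0023332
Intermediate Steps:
U = -286/9 (U = (11*(-26))/9 = (⅑)*(-286) = -286/9 ≈ -31.778)
3/440 + (-61/(-428))/U = 3/440 + (-61/(-428))/(-286/9) = 3*(1/440) - 61*(-1/428)*(-9/286) = 3/440 + (61/428)*(-9/286) = 3/440 - 549/122408 = 357/153010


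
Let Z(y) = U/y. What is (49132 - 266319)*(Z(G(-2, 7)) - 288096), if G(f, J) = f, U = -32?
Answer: 62567230960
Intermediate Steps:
Z(y) = -32/y
(49132 - 266319)*(Z(G(-2, 7)) - 288096) = (49132 - 266319)*(-32/(-2) - 288096) = -217187*(-32*(-1/2) - 288096) = -217187*(16 - 288096) = -217187*(-288080) = 62567230960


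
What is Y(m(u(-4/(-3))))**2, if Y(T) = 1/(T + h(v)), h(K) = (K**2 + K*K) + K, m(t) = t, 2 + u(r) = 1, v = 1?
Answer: 1/4 ≈ 0.25000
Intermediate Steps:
u(r) = -1 (u(r) = -2 + 1 = -1)
h(K) = K + 2*K**2 (h(K) = (K**2 + K**2) + K = 2*K**2 + K = K + 2*K**2)
Y(T) = 1/(3 + T) (Y(T) = 1/(T + 1*(1 + 2*1)) = 1/(T + 1*(1 + 2)) = 1/(T + 1*3) = 1/(T + 3) = 1/(3 + T))
Y(m(u(-4/(-3))))**2 = (1/(3 - 1))**2 = (1/2)**2 = 1/4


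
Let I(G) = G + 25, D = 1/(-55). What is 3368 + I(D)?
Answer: 186614/55 ≈ 3393.0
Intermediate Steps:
D = -1/55 ≈ -0.018182
I(G) = 25 + G
3368 + I(D) = 3368 + (25 - 1/55) = 3368 + 1374/55 = 186614/55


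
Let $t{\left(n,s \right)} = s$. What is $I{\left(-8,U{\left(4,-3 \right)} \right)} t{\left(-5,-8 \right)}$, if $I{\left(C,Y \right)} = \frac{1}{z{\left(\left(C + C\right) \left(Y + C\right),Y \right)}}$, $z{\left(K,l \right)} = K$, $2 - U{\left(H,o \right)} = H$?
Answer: $- \frac{1}{20} \approx -0.05$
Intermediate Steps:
$U{\left(H,o \right)} = 2 - H$
$I{\left(C,Y \right)} = \frac{1}{2 C \left(C + Y\right)}$ ($I{\left(C,Y \right)} = \frac{1}{\left(C + C\right) \left(Y + C\right)} = \frac{1}{2 C \left(C + Y\right)}$)
$I{\left(-8,U{\left(4,-3 \right)} \right)} t{\left(-5,-8 \right)} = \frac{1}{2 \left(-8\right) \left(-8 + \left(2 - 4\right)\right)} \left(-8\right) = \frac{1}{2} \left(- \frac{1}{8}\right) \frac{1}{-8 + \left(2 - 4\right)} \left(-8\right) = \frac{1}{2} \left(- \frac{1}{8}\right) \frac{1}{-8 - 2} \left(-8\right) = \frac{1}{2} \left(- \frac{1}{8}\right) \frac{1}{-10} \left(-8\right) = \frac{1}{2} \left(- \frac{1}{8}\right) \left(- \frac{1}{10}\right) \left(-8\right) = \frac{1}{160} \left(-8\right) = - \frac{1}{20}$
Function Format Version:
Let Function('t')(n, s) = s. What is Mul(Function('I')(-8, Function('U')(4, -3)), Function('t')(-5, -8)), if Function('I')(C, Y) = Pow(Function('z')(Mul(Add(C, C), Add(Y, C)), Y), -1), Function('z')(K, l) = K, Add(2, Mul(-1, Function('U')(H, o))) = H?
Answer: Rational(-1, 20) ≈ -0.050000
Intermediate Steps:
Function('U')(H, o) = Add(2, Mul(-1, H))
Function('I')(C, Y) = Mul(Rational(1, 2), Pow(C, -1), Pow(Add(C, Y), -1)) (Function('I')(C, Y) = Pow(Mul(Add(C, C), Add(Y, C)), -1) = Pow(Mul(Mul(2, C), Add(C, Y)), -1) = Pow(Mul(2, C, Add(C, Y)), -1) = Mul(Rational(1, 2), Pow(C, -1), Pow(Add(C, Y), -1)))
Mul(Function('I')(-8, Function('U')(4, -3)), Function('t')(-5, -8)) = Mul(Mul(Rational(1, 2), Pow(-8, -1), Pow(Add(-8, Add(2, Mul(-1, 4))), -1)), -8) = Mul(Mul(Rational(1, 2), Rational(-1, 8), Pow(Add(-8, Add(2, -4)), -1)), -8) = Mul(Mul(Rational(1, 2), Rational(-1, 8), Pow(Add(-8, -2), -1)), -8) = Mul(Mul(Rational(1, 2), Rational(-1, 8), Pow(-10, -1)), -8) = Mul(Mul(Rational(1, 2), Rational(-1, 8), Rational(-1, 10)), -8) = Mul(Rational(1, 160), -8) = Rational(-1, 20)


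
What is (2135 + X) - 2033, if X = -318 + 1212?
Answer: 996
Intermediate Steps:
X = 894
(2135 + X) - 2033 = (2135 + 894) - 2033 = 3029 - 2033 = 996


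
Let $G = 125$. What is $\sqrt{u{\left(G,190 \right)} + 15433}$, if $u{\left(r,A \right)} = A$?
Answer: $\sqrt{15623} \approx 124.99$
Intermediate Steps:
$\sqrt{u{\left(G,190 \right)} + 15433} = \sqrt{190 + 15433} = \sqrt{15623}$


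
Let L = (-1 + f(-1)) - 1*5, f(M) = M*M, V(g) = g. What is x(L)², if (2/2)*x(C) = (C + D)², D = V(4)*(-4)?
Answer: 194481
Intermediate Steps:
f(M) = M²
D = -16 (D = 4*(-4) = -16)
L = -5 (L = (-1 + (-1)²) - 1*5 = (-1 + 1) - 5 = 0 - 5 = -5)
x(C) = (-16 + C)² (x(C) = (C - 16)² = (-16 + C)²)
x(L)² = ((-16 - 5)²)² = ((-21)²)² = 441² = 194481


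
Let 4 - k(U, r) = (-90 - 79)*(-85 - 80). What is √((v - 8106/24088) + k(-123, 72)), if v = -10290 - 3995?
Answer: I*√1529140435927/6022 ≈ 205.34*I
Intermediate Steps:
k(U, r) = -27881 (k(U, r) = 4 - (-90 - 79)*(-85 - 80) = 4 - (-169)*(-165) = 4 - 1*27885 = 4 - 27885 = -27881)
v = -14285
√((v - 8106/24088) + k(-123, 72)) = √((-14285 - 8106/24088) - 27881) = √((-14285 - 8106*1/24088) - 27881) = √((-14285 - 4053/12044) - 27881) = √(-172052593/12044 - 27881) = √(-507851357/12044) = I*√1529140435927/6022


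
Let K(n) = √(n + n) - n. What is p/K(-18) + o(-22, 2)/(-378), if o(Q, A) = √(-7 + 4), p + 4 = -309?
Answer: -313/20 + 313*I/60 - I*√3/378 ≈ -15.65 + 5.2121*I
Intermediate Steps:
p = -313 (p = -4 - 309 = -313)
K(n) = -n + √2*√n (K(n) = √(2*n) - n = √2*√n - n = -n + √2*√n)
o(Q, A) = I*√3 (o(Q, A) = √(-3) = I*√3)
p/K(-18) + o(-22, 2)/(-378) = -313/(-1*(-18) + √2*√(-18)) + (I*√3)/(-378) = -313/(18 + √2*(3*I*√2)) + (I*√3)*(-1/378) = -313*(18 - 6*I)/360 - I*√3/378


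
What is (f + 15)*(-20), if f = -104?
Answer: 1780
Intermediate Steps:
(f + 15)*(-20) = (-104 + 15)*(-20) = -89*(-20) = 1780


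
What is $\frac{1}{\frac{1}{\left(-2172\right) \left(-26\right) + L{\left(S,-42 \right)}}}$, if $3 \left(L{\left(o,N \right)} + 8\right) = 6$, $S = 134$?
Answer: $56466$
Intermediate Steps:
$L{\left(o,N \right)} = -6$ ($L{\left(o,N \right)} = -8 + \frac{1}{3} \cdot 6 = -8 + 2 = -6$)
$\frac{1}{\frac{1}{\left(-2172\right) \left(-26\right) + L{\left(S,-42 \right)}}} = \frac{1}{\frac{1}{\left(-2172\right) \left(-26\right) - 6}} = \frac{1}{\frac{1}{56472 - 6}} = \frac{1}{\frac{1}{56466}} = 56466$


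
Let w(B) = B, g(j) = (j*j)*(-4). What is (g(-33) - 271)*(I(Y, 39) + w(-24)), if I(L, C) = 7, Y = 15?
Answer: 78659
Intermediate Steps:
g(j) = -4*j² (g(j) = j²*(-4) = -4*j²)
(g(-33) - 271)*(I(Y, 39) + w(-24)) = (-4*(-33)² - 271)*(7 - 24) = (-4*1089 - 271)*(-17) = (-4356 - 271)*(-17) = -4627*(-17) = 78659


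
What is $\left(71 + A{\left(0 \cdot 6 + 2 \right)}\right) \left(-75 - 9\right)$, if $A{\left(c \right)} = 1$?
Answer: $-6048$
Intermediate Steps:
$\left(71 + A{\left(0 \cdot 6 + 2 \right)}\right) \left(-75 - 9\right) = \left(71 + 1\right) \left(-75 - 9\right) = 72 \left(-75 - 9\right) = 72 \left(-84\right) = -6048$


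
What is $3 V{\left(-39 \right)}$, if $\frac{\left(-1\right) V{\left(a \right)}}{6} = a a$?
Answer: $-27378$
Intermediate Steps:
$V{\left(a \right)} = - 6 a^{2}$ ($V{\left(a \right)} = - 6 a a = - 6 a^{2}$)
$3 V{\left(-39 \right)} = 3 \left(- 6 \left(-39\right)^{2}\right) = 3 \left(\left(-6\right) 1521\right) = 3 \left(-9126\right) = -27378$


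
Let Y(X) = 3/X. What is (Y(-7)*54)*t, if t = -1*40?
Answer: 6480/7 ≈ 925.71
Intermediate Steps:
t = -40
(Y(-7)*54)*t = ((3/(-7))*54)*(-40) = ((3*(-⅐))*54)*(-40) = -3/7*54*(-40) = -162/7*(-40) = 6480/7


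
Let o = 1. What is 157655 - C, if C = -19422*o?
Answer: 177077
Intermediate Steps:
C = -19422 (C = -19422*1 = -19422)
157655 - C = 157655 - 1*(-19422) = 157655 + 19422 = 177077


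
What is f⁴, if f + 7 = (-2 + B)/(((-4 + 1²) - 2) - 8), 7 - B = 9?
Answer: 57289761/28561 ≈ 2005.9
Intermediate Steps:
B = -2 (B = 7 - 1*9 = 7 - 9 = -2)
f = -87/13 (f = -7 + (-2 - 2)/(((-4 + 1²) - 2) - 8) = -7 - 4/(((-4 + 1) - 2) - 8) = -7 - 4/((-3 - 2) - 8) = -7 - 4/(-5 - 8) = -7 - 4/(-13) = -7 - 4*(-1/13) = -7 + 4/13 = -87/13 ≈ -6.6923)
f⁴ = (-87/13)⁴ = 57289761/28561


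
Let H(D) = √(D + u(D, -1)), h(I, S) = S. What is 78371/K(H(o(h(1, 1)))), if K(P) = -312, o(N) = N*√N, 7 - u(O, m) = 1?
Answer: -78371/312 ≈ -251.19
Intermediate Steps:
u(O, m) = 6 (u(O, m) = 7 - 1*1 = 7 - 1 = 6)
o(N) = N^(3/2)
H(D) = √(6 + D) (H(D) = √(D + 6) = √(6 + D))
78371/K(H(o(h(1, 1)))) = 78371/(-312) = 78371*(-1/312) = -78371/312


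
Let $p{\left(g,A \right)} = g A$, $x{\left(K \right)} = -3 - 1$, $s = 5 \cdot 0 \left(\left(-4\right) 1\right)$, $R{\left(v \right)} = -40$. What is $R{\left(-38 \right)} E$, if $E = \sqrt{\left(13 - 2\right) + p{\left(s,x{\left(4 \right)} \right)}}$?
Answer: $- 40 \sqrt{11} \approx -132.67$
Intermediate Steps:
$s = 0$ ($s = 0 \left(-4\right) = 0$)
$x{\left(K \right)} = -4$ ($x{\left(K \right)} = -3 - 1 = -4$)
$p{\left(g,A \right)} = A g$
$E = \sqrt{11}$ ($E = \sqrt{\left(13 - 2\right) - 0} = \sqrt{11 + 0} = \sqrt{11} \approx 3.3166$)
$R{\left(-38 \right)} E = - 40 \sqrt{11}$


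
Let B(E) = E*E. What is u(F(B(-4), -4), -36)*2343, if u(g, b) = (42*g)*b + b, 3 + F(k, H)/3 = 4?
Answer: -10712196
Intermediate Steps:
B(E) = E²
F(k, H) = 3 (F(k, H) = -9 + 3*4 = -9 + 12 = 3)
u(g, b) = b + 42*b*g (u(g, b) = 42*b*g + b = b + 42*b*g)
u(F(B(-4), -4), -36)*2343 = -36*(1 + 42*3)*2343 = -36*(1 + 126)*2343 = -36*127*2343 = -4572*2343 = -10712196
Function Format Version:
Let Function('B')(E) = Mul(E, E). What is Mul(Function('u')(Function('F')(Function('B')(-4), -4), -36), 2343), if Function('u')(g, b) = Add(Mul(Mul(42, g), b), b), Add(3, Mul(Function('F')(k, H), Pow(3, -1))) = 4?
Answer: -10712196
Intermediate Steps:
Function('B')(E) = Pow(E, 2)
Function('F')(k, H) = 3 (Function('F')(k, H) = Add(-9, Mul(3, 4)) = Add(-9, 12) = 3)
Function('u')(g, b) = Add(b, Mul(42, b, g)) (Function('u')(g, b) = Add(Mul(42, b, g), b) = Add(b, Mul(42, b, g)))
Mul(Function('u')(Function('F')(Function('B')(-4), -4), -36), 2343) = Mul(Mul(-36, Add(1, Mul(42, 3))), 2343) = Mul(Mul(-36, Add(1, 126)), 2343) = Mul(Mul(-36, 127), 2343) = Mul(-4572, 2343) = -10712196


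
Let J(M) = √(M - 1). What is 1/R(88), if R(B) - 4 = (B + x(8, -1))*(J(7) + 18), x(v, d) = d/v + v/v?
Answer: 51320/80787887 - 2844*√6/80787887 ≈ 0.00054901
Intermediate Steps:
x(v, d) = 1 + d/v (x(v, d) = d/v + 1 = 1 + d/v)
J(M) = √(-1 + M)
R(B) = 4 + (18 + √6)*(7/8 + B) (R(B) = 4 + (B + (-1 + 8)/8)*(√(-1 + 7) + 18) = 4 + (B + (⅛)*7)*(√6 + 18) = 4 + (B + 7/8)*(18 + √6) = 4 + (7/8 + B)*(18 + √6) = 4 + (18 + √6)*(7/8 + B))
1/R(88) = 1/(79/4 + 18*88 + 7*√6/8 + 88*√6) = 1/(79/4 + 1584 + 7*√6/8 + 88*√6) = 1/(6415/4 + 711*√6/8)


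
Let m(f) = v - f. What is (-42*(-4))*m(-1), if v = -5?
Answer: -672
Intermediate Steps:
m(f) = -5 - f
(-42*(-4))*m(-1) = (-42*(-4))*(-5 - 1*(-1)) = 168*(-5 + 1) = 168*(-4) = -672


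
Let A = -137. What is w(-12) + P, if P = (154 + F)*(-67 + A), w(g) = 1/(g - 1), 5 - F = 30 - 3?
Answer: -350065/13 ≈ -26928.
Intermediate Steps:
F = -22 (F = 5 - (30 - 3) = 5 - 1*27 = 5 - 27 = -22)
w(g) = 1/(-1 + g)
P = -26928 (P = (154 - 22)*(-67 - 137) = 132*(-204) = -26928)
w(-12) + P = 1/(-1 - 12) - 26928 = 1/(-13) - 26928 = -1/13 - 26928 = -350065/13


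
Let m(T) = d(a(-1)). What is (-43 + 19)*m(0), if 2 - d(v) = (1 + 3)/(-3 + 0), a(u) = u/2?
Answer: -80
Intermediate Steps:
a(u) = u/2 (a(u) = u*(1/2) = u/2)
d(v) = 10/3 (d(v) = 2 - (1 + 3)/(-3 + 0) = 2 - 4/(-3) = 2 - 4*(-1)/3 = 2 - 1*(-4/3) = 2 + 4/3 = 10/3)
m(T) = 10/3
(-43 + 19)*m(0) = (-43 + 19)*(10/3) = -24*10/3 = -80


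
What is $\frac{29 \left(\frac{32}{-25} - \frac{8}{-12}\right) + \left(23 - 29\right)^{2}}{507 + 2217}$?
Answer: $\frac{683}{102150} \approx 0.0066862$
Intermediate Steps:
$\frac{29 \left(\frac{32}{-25} - \frac{8}{-12}\right) + \left(23 - 29\right)^{2}}{507 + 2217} = \frac{29 \left(32 \left(- \frac{1}{25}\right) - - \frac{2}{3}\right) + \left(-6\right)^{2}}{2724} = \left(29 \left(- \frac{32}{25} + \frac{2}{3}\right) + 36\right) \frac{1}{2724} = \left(29 \left(- \frac{46}{75}\right) + 36\right) \frac{1}{2724} = \left(- \frac{1334}{75} + 36\right) \frac{1}{2724} = \frac{1366}{75} \cdot \frac{1}{2724} = \frac{683}{102150}$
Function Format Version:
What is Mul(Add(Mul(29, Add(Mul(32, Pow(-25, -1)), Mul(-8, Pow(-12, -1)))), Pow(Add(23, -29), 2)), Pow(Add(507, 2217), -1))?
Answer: Rational(683, 102150) ≈ 0.0066862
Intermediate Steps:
Mul(Add(Mul(29, Add(Mul(32, Pow(-25, -1)), Mul(-8, Pow(-12, -1)))), Pow(Add(23, -29), 2)), Pow(Add(507, 2217), -1)) = Mul(Add(Mul(29, Add(Mul(32, Rational(-1, 25)), Mul(-8, Rational(-1, 12)))), Pow(-6, 2)), Pow(2724, -1)) = Mul(Add(Mul(29, Add(Rational(-32, 25), Rational(2, 3))), 36), Rational(1, 2724)) = Mul(Add(Mul(29, Rational(-46, 75)), 36), Rational(1, 2724)) = Mul(Add(Rational(-1334, 75), 36), Rational(1, 2724)) = Mul(Rational(1366, 75), Rational(1, 2724)) = Rational(683, 102150)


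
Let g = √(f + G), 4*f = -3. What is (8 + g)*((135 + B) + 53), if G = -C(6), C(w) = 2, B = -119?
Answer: 552 + 69*I*√11/2 ≈ 552.0 + 114.42*I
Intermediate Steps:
f = -¾ (f = (¼)*(-3) = -¾ ≈ -0.75000)
G = -2 (G = -1*2 = -2)
g = I*√11/2 (g = √(-¾ - 2) = √(-11/4) = I*√11/2 ≈ 1.6583*I)
(8 + g)*((135 + B) + 53) = (8 + I*√11/2)*((135 - 119) + 53) = (8 + I*√11/2)*(16 + 53) = (8 + I*√11/2)*69 = 552 + 69*I*√11/2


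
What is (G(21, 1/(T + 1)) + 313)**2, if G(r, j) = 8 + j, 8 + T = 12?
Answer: 2579236/25 ≈ 1.0317e+5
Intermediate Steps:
T = 4 (T = -8 + 12 = 4)
(G(21, 1/(T + 1)) + 313)**2 = ((8 + 1/(4 + 1)) + 313)**2 = ((8 + 1/5) + 313)**2 = (41/5 + 313)**2 = (1606/5)**2 = 2579236/25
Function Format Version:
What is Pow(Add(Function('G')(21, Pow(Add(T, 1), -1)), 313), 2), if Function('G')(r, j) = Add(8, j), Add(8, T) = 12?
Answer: Rational(2579236, 25) ≈ 1.0317e+5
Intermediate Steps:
T = 4 (T = Add(-8, 12) = 4)
Pow(Add(Function('G')(21, Pow(Add(T, 1), -1)), 313), 2) = Pow(Add(Add(8, Pow(Add(4, 1), -1)), 313), 2) = Pow(Add(Add(8, Pow(5, -1)), 313), 2) = Pow(Add(Add(8, Rational(1, 5)), 313), 2) = Pow(Add(Rational(41, 5), 313), 2) = Pow(Rational(1606, 5), 2) = Rational(2579236, 25)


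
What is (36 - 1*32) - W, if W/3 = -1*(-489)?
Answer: -1463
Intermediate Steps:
W = 1467 (W = 3*(-1*(-489)) = 3*489 = 1467)
(36 - 1*32) - W = (36 - 1*32) - 1*1467 = (36 - 32) - 1467 = 4 - 1467 = -1463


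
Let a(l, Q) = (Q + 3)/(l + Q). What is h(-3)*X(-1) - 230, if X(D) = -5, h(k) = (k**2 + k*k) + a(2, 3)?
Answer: -326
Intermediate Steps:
a(l, Q) = (3 + Q)/(Q + l)
h(k) = 6/5 + 2*k**2 (h(k) = (k**2 + k*k) + (3 + 3)/(3 + 2) = (k**2 + k**2) + 6/5 = 2*k**2 + (1/5)*6 = 2*k**2 + 6/5 = 6/5 + 2*k**2)
h(-3)*X(-1) - 230 = (6/5 + 2*(-3)**2)*(-5) - 230 = (6/5 + 2*9)*(-5) - 230 = (6/5 + 18)*(-5) - 230 = (96/5)*(-5) - 230 = -96 - 230 = -326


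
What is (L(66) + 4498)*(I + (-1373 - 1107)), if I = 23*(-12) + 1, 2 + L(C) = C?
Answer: -12568310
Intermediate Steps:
L(C) = -2 + C
I = -275 (I = -276 + 1 = -275)
(L(66) + 4498)*(I + (-1373 - 1107)) = ((-2 + 66) + 4498)*(-275 + (-1373 - 1107)) = (64 + 4498)*(-275 - 2480) = 4562*(-2755) = -12568310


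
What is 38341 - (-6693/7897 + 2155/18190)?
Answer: 1101530500053/28729286 ≈ 38342.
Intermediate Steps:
38341 - (-6693/7897 + 2155/18190) = 38341 - (-6693*1/7897 + 2155*(1/18190)) = 38341 - (-6693/7897 + 431/3638) = 38341 - 1*(-20945527/28729286) = 38341 + 20945527/28729286 = 1101530500053/28729286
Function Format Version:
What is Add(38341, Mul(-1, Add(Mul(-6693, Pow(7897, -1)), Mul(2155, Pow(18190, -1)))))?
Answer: Rational(1101530500053, 28729286) ≈ 38342.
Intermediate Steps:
Add(38341, Mul(-1, Add(Mul(-6693, Pow(7897, -1)), Mul(2155, Pow(18190, -1))))) = Add(38341, Mul(-1, Add(Mul(-6693, Rational(1, 7897)), Mul(2155, Rational(1, 18190))))) = Add(38341, Mul(-1, Add(Rational(-6693, 7897), Rational(431, 3638)))) = Add(38341, Mul(-1, Rational(-20945527, 28729286))) = Add(38341, Rational(20945527, 28729286)) = Rational(1101530500053, 28729286)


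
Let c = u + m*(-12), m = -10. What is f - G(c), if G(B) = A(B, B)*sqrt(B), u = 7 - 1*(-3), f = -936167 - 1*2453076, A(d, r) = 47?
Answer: -3389243 - 47*sqrt(130) ≈ -3.3898e+6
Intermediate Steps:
f = -3389243 (f = -936167 - 2453076 = -3389243)
u = 10 (u = 7 + 3 = 10)
c = 130 (c = 10 - 10*(-12) = 10 + 120 = 130)
G(B) = 47*sqrt(B)
f - G(c) = -3389243 - 47*sqrt(130)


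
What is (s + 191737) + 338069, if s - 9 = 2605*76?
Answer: 727795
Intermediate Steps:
s = 197989 (s = 9 + 2605*76 = 9 + 197980 = 197989)
(s + 191737) + 338069 = (197989 + 191737) + 338069 = 389726 + 338069 = 727795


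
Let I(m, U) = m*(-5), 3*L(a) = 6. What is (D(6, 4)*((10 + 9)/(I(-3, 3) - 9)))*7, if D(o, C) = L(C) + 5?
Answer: 931/6 ≈ 155.17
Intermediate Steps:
L(a) = 2 (L(a) = (1/3)*6 = 2)
I(m, U) = -5*m
D(o, C) = 7 (D(o, C) = 2 + 5 = 7)
(D(6, 4)*((10 + 9)/(I(-3, 3) - 9)))*7 = (7*((10 + 9)/(-5*(-3) - 9)))*7 = (7*(19/(15 - 9)))*7 = (7*(19/6))*7 = (133/6)*7 = 931/6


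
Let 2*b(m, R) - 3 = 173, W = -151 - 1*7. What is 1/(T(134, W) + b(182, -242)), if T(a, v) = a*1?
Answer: 1/222 ≈ 0.0045045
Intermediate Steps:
W = -158 (W = -151 - 7 = -158)
b(m, R) = 88 (b(m, R) = 3/2 + (1/2)*173 = 3/2 + 173/2 = 88)
T(a, v) = a
1/(T(134, W) + b(182, -242)) = 1/(134 + 88) = 1/222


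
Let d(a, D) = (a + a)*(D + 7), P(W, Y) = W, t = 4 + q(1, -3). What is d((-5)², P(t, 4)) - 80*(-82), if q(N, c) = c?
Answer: 6960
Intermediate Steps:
t = 1 (t = 4 - 3 = 1)
d(a, D) = 2*a*(7 + D) (d(a, D) = (2*a)*(7 + D) = 2*a*(7 + D))
d((-5)², P(t, 4)) - 80*(-82) = 2*(-5)²*(7 + 1) - 80*(-82) = 2*25*8 + 6560 = 400 + 6560 = 6960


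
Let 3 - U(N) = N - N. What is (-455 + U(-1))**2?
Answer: 204304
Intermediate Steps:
U(N) = 3 (U(N) = 3 - (N - N) = 3 - 1*0 = 3 + 0 = 3)
(-455 + U(-1))**2 = (-455 + 3)**2 = (-452)**2 = 204304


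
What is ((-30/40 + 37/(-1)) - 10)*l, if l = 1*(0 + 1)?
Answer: -191/4 ≈ -47.750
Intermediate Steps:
l = 1 (l = 1*1 = 1)
((-30/40 + 37/(-1)) - 10)*l = ((-30/40 + 37/(-1)) - 10)*1 = ((-30*1/40 + 37*(-1)) - 10)*1 = ((-¾ - 37) - 10)*1 = (-151/4 - 10)*1 = -191/4*1 = -191/4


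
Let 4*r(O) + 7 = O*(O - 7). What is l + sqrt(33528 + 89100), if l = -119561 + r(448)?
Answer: -280683/4 + 2*sqrt(30657) ≈ -69821.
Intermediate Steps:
r(O) = -7/4 + O*(-7 + O)/4 (r(O) = -7/4 + (O*(O - 7))/4 = -7/4 + (O*(-7 + O))/4 = -7/4 + O*(-7 + O)/4)
l = -280683/4 (l = -119561 + (-7/4 - 7/4*448 + (1/4)*448**2) = -119561 + (-7/4 - 784 + (1/4)*200704) = -119561 + (-7/4 - 784 + 50176) = -119561 + 197561/4 = -280683/4 ≈ -70171.)
l + sqrt(33528 + 89100) = -280683/4 + sqrt(33528 + 89100) = -280683/4 + sqrt(122628) = -280683/4 + 2*sqrt(30657)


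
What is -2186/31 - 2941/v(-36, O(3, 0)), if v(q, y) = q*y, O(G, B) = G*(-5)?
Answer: -1271611/16740 ≈ -75.962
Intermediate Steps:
O(G, B) = -5*G
-2186/31 - 2941/v(-36, O(3, 0)) = -2186/31 - 2941/((-(-180)*3)) = -2186*1/31 - 2941/((-36*(-15))) = -2186/31 - 2941/540 = -1271611/16740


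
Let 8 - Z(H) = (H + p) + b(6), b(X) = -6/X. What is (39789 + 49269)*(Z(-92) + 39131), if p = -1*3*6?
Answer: 3495526500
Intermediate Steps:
p = -18 (p = -3*6 = -18)
Z(H) = 27 - H (Z(H) = 8 - ((H - 18) - 6/6) = 8 - ((-18 + H) - 6*1/6) = 8 - ((-18 + H) - 1) = 8 - (-19 + H) = 8 + (19 - H) = 27 - H)
(39789 + 49269)*(Z(-92) + 39131) = (39789 + 49269)*((27 - 1*(-92)) + 39131) = 89058*((27 + 92) + 39131) = 89058*(119 + 39131) = 89058*39250 = 3495526500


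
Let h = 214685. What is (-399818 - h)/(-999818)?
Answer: 614503/999818 ≈ 0.61461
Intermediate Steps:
(-399818 - h)/(-999818) = (-399818 - 1*214685)/(-999818) = (-399818 - 214685)*(-1/999818) = -614503*(-1/999818) = 614503/999818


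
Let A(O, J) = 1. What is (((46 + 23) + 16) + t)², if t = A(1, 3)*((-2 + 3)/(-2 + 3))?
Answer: 7396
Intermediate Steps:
t = 1 (t = 1*((-2 + 3)/(-2 + 3)) = 1*(1/1) = 1*(1*1) = 1*1 = 1)
(((46 + 23) + 16) + t)² = (((46 + 23) + 16) + 1)² = ((69 + 16) + 1)² = (85 + 1)² = 86² = 7396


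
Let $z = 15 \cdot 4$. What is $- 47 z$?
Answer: $-2820$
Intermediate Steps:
$z = 60$
$- 47 z = \left(-47\right) 60 = -2820$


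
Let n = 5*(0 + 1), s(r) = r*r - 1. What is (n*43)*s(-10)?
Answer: 21285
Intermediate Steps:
s(r) = -1 + r² (s(r) = r² - 1 = -1 + r²)
n = 5 (n = 5*1 = 5)
(n*43)*s(-10) = (5*43)*(-1 + (-10)²) = 215*(-1 + 100) = 215*99 = 21285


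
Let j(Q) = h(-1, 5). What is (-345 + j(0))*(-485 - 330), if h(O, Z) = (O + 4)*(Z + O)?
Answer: 271395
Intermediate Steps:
h(O, Z) = (4 + O)*(O + Z)
j(Q) = 12 (j(Q) = (-1)**2 + 4*(-1) + 4*5 - 1*5 = 1 - 4 + 20 - 5 = 12)
(-345 + j(0))*(-485 - 330) = (-345 + 12)*(-485 - 330) = -333*(-815) = 271395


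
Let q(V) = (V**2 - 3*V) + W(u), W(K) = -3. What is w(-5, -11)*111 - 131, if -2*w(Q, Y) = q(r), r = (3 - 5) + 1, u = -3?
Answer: -373/2 ≈ -186.50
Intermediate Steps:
r = -1 (r = -2 + 1 = -1)
q(V) = -3 + V**2 - 3*V (q(V) = (V**2 - 3*V) - 3 = -3 + V**2 - 3*V)
w(Q, Y) = -1/2 (w(Q, Y) = -(-3 + (-1)**2 - 3*(-1))/2 = -(-3 + 1 + 3)/2 = -1/2*1 = -1/2)
w(-5, -11)*111 - 131 = -1/2*111 - 131 = -111/2 - 131 = -373/2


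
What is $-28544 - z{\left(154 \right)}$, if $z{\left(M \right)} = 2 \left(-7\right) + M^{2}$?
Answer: $-52246$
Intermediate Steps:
$z{\left(M \right)} = -14 + M^{2}$
$-28544 - z{\left(154 \right)} = -28544 - \left(-14 + 154^{2}\right) = -28544 - \left(-14 + 23716\right) = -28544 - 23702 = -52246$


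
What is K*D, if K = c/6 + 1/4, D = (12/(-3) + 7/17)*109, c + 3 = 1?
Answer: 6649/204 ≈ 32.593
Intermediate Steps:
c = -2 (c = -3 + 1 = -2)
D = -6649/17 (D = (12*(-⅓) + 7*(1/17))*109 = (-4 + 7/17)*109 = -61/17*109 = -6649/17 ≈ -391.12)
K = -1/12 (K = -2/6 + 1/4 = -2*⅙ + 1*(¼) = -⅓ + ¼ = -1/12 ≈ -0.083333)
K*D = -1/12*(-6649/17) = 6649/204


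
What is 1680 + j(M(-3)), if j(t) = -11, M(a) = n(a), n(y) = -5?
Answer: 1669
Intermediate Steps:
M(a) = -5
1680 + j(M(-3)) = 1680 - 11 = 1669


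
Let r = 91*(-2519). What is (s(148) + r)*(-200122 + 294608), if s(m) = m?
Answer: -21644947366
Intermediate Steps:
r = -229229
(s(148) + r)*(-200122 + 294608) = (148 - 229229)*(-200122 + 294608) = -229081*94486 = -21644947366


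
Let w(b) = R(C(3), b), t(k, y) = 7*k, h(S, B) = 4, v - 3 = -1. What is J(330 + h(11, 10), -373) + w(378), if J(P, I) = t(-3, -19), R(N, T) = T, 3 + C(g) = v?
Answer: 357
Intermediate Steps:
v = 2 (v = 3 - 1 = 2)
C(g) = -1 (C(g) = -3 + 2 = -1)
J(P, I) = -21 (J(P, I) = 7*(-3) = -21)
w(b) = b
J(330 + h(11, 10), -373) + w(378) = -21 + 378 = 357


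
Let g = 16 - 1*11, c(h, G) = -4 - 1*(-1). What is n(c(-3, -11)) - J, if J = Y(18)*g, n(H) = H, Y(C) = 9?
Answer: -48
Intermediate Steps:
c(h, G) = -3 (c(h, G) = -4 + 1 = -3)
g = 5 (g = 16 - 11 = 5)
J = 45 (J = 9*5 = 45)
n(c(-3, -11)) - J = -3 - 1*45 = -3 - 45 = -48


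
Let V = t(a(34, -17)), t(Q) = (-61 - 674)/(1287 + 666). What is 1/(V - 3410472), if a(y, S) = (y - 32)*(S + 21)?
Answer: -93/317173931 ≈ -2.9321e-7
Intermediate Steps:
a(y, S) = (-32 + y)*(21 + S)
t(Q) = -35/93 (t(Q) = -735/1953 = -735*1/1953 = -35/93)
V = -35/93 ≈ -0.37634
1/(V - 3410472) = 1/(-35/93 - 3410472) = 1/(-317173931/93) = -93/317173931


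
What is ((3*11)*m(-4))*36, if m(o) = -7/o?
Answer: 2079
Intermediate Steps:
((3*11)*m(-4))*36 = ((3*11)*(-7/(-4)))*36 = (33*(-7*(-¼)))*36 = (33*(7/4))*36 = (231/4)*36 = 2079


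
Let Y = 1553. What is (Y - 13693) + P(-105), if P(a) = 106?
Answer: -12034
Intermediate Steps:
(Y - 13693) + P(-105) = (1553 - 13693) + 106 = -12140 + 106 = -12034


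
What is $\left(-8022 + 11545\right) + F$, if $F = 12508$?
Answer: $16031$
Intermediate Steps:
$\left(-8022 + 11545\right) + F = \left(-8022 + 11545\right) + 12508 = 3523 + 12508 = 16031$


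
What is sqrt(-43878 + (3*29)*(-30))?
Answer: 2*I*sqrt(11622) ≈ 215.61*I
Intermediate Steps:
sqrt(-43878 + (3*29)*(-30)) = sqrt(-43878 + 87*(-30)) = sqrt(-43878 - 2610) = sqrt(-46488) = 2*I*sqrt(11622)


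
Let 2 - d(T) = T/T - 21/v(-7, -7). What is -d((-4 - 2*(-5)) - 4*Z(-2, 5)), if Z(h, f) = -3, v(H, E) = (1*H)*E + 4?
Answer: -74/53 ≈ -1.3962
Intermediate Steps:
v(H, E) = 4 + E*H (v(H, E) = H*E + 4 = E*H + 4 = 4 + E*H)
d(T) = 74/53 (d(T) = 2 - (T/T - 21/(4 - 7*(-7))) = 2 - (1 - 21/(4 + 49)) = 2 - (1 - 21/53) = 2 - 1*32/53 = 2 - 32/53 = 74/53)
-d((-4 - 2*(-5)) - 4*Z(-2, 5)) = -1*74/53 = -74/53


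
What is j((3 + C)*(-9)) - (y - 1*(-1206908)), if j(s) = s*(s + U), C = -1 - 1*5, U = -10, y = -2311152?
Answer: 1104703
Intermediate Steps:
C = -6 (C = -1 - 5 = -6)
j(s) = s*(-10 + s) (j(s) = s*(s - 10) = s*(-10 + s))
j((3 + C)*(-9)) - (y - 1*(-1206908)) = ((3 - 6)*(-9))*(-10 + (3 - 6)*(-9)) - (-2311152 - 1*(-1206908)) = (-3*(-9))*(-10 - 3*(-9)) - (-2311152 + 1206908) = 27*(-10 + 27) - 1*(-1104244) = 27*17 + 1104244 = 459 + 1104244 = 1104703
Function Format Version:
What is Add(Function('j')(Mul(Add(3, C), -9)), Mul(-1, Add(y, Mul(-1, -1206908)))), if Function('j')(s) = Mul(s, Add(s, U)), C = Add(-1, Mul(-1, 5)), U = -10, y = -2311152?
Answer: 1104703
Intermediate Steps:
C = -6 (C = Add(-1, -5) = -6)
Function('j')(s) = Mul(s, Add(-10, s)) (Function('j')(s) = Mul(s, Add(s, -10)) = Mul(s, Add(-10, s)))
Add(Function('j')(Mul(Add(3, C), -9)), Mul(-1, Add(y, Mul(-1, -1206908)))) = Add(Mul(Mul(Add(3, -6), -9), Add(-10, Mul(Add(3, -6), -9))), Mul(-1, Add(-2311152, Mul(-1, -1206908)))) = Add(Mul(Mul(-3, -9), Add(-10, Mul(-3, -9))), Mul(-1, Add(-2311152, 1206908))) = Add(Mul(27, Add(-10, 27)), Mul(-1, -1104244)) = Add(Mul(27, 17), 1104244) = Add(459, 1104244) = 1104703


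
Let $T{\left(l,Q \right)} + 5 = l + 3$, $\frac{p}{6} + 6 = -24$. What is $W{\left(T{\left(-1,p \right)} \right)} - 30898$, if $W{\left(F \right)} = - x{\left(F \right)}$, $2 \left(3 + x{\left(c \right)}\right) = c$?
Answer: $- \frac{61787}{2} \approx -30894.0$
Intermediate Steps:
$p = -180$ ($p = -36 + 6 \left(-24\right) = -36 - 144 = -180$)
$T{\left(l,Q \right)} = -2 + l$ ($T{\left(l,Q \right)} = -5 + \left(l + 3\right) = -5 + \left(3 + l\right) = -2 + l$)
$x{\left(c \right)} = -3 + \frac{c}{2}$
$W{\left(F \right)} = 3 - \frac{F}{2}$ ($W{\left(F \right)} = - (-3 + \frac{F}{2}) = 3 - \frac{F}{2}$)
$W{\left(T{\left(-1,p \right)} \right)} - 30898 = \left(3 - \frac{-2 - 1}{2}\right) - 30898 = \left(3 - - \frac{3}{2}\right) - 30898 = \left(3 + \frac{3}{2}\right) - 30898 = \frac{9}{2} - 30898 = - \frac{61787}{2}$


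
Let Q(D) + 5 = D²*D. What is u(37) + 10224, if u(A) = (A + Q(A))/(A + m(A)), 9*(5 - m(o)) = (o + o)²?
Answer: 51665787/5098 ≈ 10135.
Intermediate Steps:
Q(D) = -5 + D³ (Q(D) = -5 + D²*D = -5 + D³)
m(o) = 5 - 4*o²/9 (m(o) = 5 - (o + o)²/9 = 5 - 4*o²/9)
u(A) = (-5 + A + A³)/(5 + A - 4*A²/9) (u(A) = (A + (-5 + A³))/(A + (5 - 4*A²/9)) = (-5 + A + A³)/(5 + A - 4*A²/9))
u(37) + 10224 = 9*(-5 + 37 + 37³)/(45 - 4*37² + 9*37) + 10224 = 9*(-5 + 37 + 50653)/(45 - 4*1369 + 333) + 10224 = 9*50685/(45 - 5476 + 333) + 10224 = 9*50685/(-5098) + 10224 = 9*(-1/5098)*50685 + 10224 = -456165/5098 + 10224 = 51665787/5098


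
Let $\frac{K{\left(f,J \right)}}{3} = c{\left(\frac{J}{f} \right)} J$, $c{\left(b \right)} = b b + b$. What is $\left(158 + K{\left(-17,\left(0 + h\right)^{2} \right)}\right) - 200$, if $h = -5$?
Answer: $\frac{2862}{289} \approx 9.9031$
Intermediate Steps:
$c{\left(b \right)} = b + b^{2}$ ($c{\left(b \right)} = b^{2} + b = b + b^{2}$)
$K{\left(f,J \right)} = \frac{3 J^{2} \left(1 + \frac{J}{f}\right)}{f}$ ($K{\left(f,J \right)} = 3 \frac{J}{f} \left(1 + \frac{J}{f}\right) J = 3 \frac{J \left(1 + \frac{J}{f}\right)}{f} J = 3 \frac{J^{2} \left(1 + \frac{J}{f}\right)}{f} = \frac{3 J^{2} \left(1 + \frac{J}{f}\right)}{f}$)
$\left(158 + K{\left(-17,\left(0 + h\right)^{2} \right)}\right) - 200 = \left(158 + \frac{3 \left(\left(0 - 5\right)^{2}\right)^{2} \left(\left(0 - 5\right)^{2} - 17\right)}{289}\right) - 200 = \left(158 + 3 \left(\left(-5\right)^{2}\right)^{2} \cdot \frac{1}{289} \left(\left(-5\right)^{2} - 17\right)\right) - 200 = \left(158 + 3 \cdot 25^{2} \cdot \frac{1}{289} \left(25 - 17\right)\right) - 200 = \left(158 + 3 \cdot 625 \cdot \frac{1}{289} \cdot 8\right) - 200 = \left(158 + \frac{15000}{289}\right) - 200 = \frac{60662}{289} - 200 = \frac{2862}{289}$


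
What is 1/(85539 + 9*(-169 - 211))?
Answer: 1/82119 ≈ 1.2177e-5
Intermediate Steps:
1/(85539 + 9*(-169 - 211)) = 1/(85539 + 9*(-380)) = 1/(85539 - 3420) = 1/82119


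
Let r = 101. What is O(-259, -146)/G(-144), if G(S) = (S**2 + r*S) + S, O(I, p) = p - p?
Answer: 0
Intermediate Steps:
O(I, p) = 0
G(S) = S**2 + 102*S (G(S) = (S**2 + 101*S) + S = S**2 + 102*S)
O(-259, -146)/G(-144) = 0/((-144*(102 - 144))) = 0/((-144*(-42))) = 0/6048 = 0*(1/6048) = 0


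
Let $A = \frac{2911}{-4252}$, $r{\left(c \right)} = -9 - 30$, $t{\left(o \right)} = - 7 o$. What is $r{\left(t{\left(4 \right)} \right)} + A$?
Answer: $- \frac{168739}{4252} \approx -39.685$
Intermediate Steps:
$r{\left(c \right)} = -39$ ($r{\left(c \right)} = -9 - 30 = -39$)
$A = - \frac{2911}{4252}$ ($A = 2911 \left(- \frac{1}{4252}\right) = - \frac{2911}{4252} \approx -0.68462$)
$r{\left(t{\left(4 \right)} \right)} + A = -39 - \frac{2911}{4252} = - \frac{168739}{4252}$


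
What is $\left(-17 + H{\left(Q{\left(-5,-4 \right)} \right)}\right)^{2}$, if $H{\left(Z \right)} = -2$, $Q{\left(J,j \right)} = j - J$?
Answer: $361$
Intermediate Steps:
$\left(-17 + H{\left(Q{\left(-5,-4 \right)} \right)}\right)^{2} = \left(-17 - 2\right)^{2} = \left(-19\right)^{2} = 361$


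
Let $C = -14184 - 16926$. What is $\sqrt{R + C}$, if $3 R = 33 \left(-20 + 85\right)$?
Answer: $i \sqrt{30395} \approx 174.34 i$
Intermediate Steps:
$C = -31110$ ($C = -14184 - 16926 = -31110$)
$R = 715$ ($R = \frac{33 \left(-20 + 85\right)}{3} = \frac{33 \cdot 65}{3} = \frac{1}{3} \cdot 2145 = 715$)
$\sqrt{R + C} = \sqrt{715 - 31110} = \sqrt{-30395} = i \sqrt{30395}$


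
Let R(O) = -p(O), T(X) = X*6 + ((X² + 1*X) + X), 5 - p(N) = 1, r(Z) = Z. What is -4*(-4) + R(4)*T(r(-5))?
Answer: 76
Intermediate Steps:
p(N) = 4 (p(N) = 5 - 1*1 = 5 - 1 = 4)
T(X) = X² + 8*X (T(X) = 6*X + ((X² + X) + X) = 6*X + ((X + X²) + X) = 6*X + (X² + 2*X) = X² + 8*X)
R(O) = -4 (R(O) = -1*4 = -4)
-4*(-4) + R(4)*T(r(-5)) = -4*(-4) - (-20)*(8 - 5) = 16 - (-20)*3 = 16 - 4*(-15) = 16 + 60 = 76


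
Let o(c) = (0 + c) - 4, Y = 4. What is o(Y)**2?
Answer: 0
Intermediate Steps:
o(c) = -4 + c (o(c) = c - 4 = -4 + c)
o(Y)**2 = (-4 + 4)**2 = 0**2 = 0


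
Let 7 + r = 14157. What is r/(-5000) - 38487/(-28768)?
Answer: -1073161/719200 ≈ -1.4922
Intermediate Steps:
r = 14150 (r = -7 + 14157 = 14150)
r/(-5000) - 38487/(-28768) = 14150/(-5000) - 38487/(-28768) = 14150*(-1/5000) - 38487*(-1/28768) = -283/100 + 38487/28768 = -1073161/719200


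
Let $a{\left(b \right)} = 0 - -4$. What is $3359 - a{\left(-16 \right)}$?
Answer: $3355$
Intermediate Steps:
$a{\left(b \right)} = 4$ ($a{\left(b \right)} = 0 + 4 = 4$)
$3359 - a{\left(-16 \right)} = 3359 - 4 = 3355$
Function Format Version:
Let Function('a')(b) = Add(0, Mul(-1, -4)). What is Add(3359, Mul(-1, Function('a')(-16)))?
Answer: 3355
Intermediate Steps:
Function('a')(b) = 4 (Function('a')(b) = Add(0, 4) = 4)
Add(3359, Mul(-1, Function('a')(-16))) = Add(3359, Mul(-1, 4)) = Add(3359, -4) = 3355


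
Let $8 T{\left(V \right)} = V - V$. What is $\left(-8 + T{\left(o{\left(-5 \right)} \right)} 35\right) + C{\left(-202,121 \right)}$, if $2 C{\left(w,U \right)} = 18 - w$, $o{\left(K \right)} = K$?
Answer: $102$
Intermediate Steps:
$T{\left(V \right)} = 0$ ($T{\left(V \right)} = \frac{V - V}{8} = \frac{1}{8} \cdot 0 = 0$)
$C{\left(w,U \right)} = 9 - \frac{w}{2}$ ($C{\left(w,U \right)} = \frac{18 - w}{2} = 9 - \frac{w}{2}$)
$\left(-8 + T{\left(o{\left(-5 \right)} \right)} 35\right) + C{\left(-202,121 \right)} = \left(-8 + 0 \cdot 35\right) + \left(9 - -101\right) = \left(-8 + 0\right) + \left(9 + 101\right) = -8 + 110 = 102$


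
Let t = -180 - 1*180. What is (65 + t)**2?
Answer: 87025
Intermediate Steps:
t = -360 (t = -180 - 180 = -360)
(65 + t)**2 = (65 - 360)**2 = (-295)**2 = 87025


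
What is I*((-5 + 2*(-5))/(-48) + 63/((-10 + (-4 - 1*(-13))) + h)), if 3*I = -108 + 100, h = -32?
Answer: 281/66 ≈ 4.2576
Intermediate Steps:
I = -8/3 (I = (-108 + 100)/3 = (⅓)*(-8) = -8/3 ≈ -2.6667)
I*((-5 + 2*(-5))/(-48) + 63/((-10 + (-4 - 1*(-13))) + h)) = -8*((-5 + 2*(-5))/(-48) + 63/((-10 + (-4 - 1*(-13))) - 32))/3 = -8*((-5 - 10)*(-1/48) + 63/((-10 + (-4 + 13)) - 32))/3 = -8*(-15*(-1/48) + 63/((-10 + 9) - 32))/3 = -8*(5/16 + 63/(-1 - 32))/3 = -8*(5/16 + 63/(-33))/3 = -8*(5/16 + 63*(-1/33))/3 = -8*(5/16 - 21/11)/3 = -8/3*(-281/176) = 281/66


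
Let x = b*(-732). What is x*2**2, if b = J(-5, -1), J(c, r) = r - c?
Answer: -11712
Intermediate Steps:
b = 4 (b = -1 - 1*(-5) = -1 + 5 = 4)
x = -2928 (x = 4*(-732) = -2928)
x*2**2 = -2928*2**2 = -2928*4 = -11712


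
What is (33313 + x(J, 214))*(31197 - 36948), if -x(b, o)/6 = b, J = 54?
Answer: -189719739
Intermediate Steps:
x(b, o) = -6*b
(33313 + x(J, 214))*(31197 - 36948) = (33313 - 6*54)*(31197 - 36948) = (33313 - 324)*(-5751) = 32989*(-5751) = -189719739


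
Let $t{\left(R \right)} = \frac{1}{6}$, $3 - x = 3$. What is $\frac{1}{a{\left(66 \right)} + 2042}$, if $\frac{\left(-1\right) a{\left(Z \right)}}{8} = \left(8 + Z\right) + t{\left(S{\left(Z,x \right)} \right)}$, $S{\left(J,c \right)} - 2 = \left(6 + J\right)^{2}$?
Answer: $\frac{3}{4346} \approx 0.00069029$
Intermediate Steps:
$x = 0$ ($x = 3 - 3 = 0$)
$S{\left(J,c \right)} = 2 + \left(6 + J\right)^{2}$
$t{\left(R \right)} = \frac{1}{6}$
$a{\left(Z \right)} = - \frac{196}{3} - 8 Z$ ($a{\left(Z \right)} = - 8 \left(\left(8 + Z\right) + \frac{1}{6}\right) = - 8 \left(\frac{49}{6} + Z\right) = - \frac{196}{3} - 8 Z$)
$\frac{1}{a{\left(66 \right)} + 2042} = \frac{1}{\left(- \frac{196}{3} - 528\right) + 2042} = \frac{1}{- \frac{1780}{3} + 2042} = \frac{1}{\frac{4346}{3}} = \frac{3}{4346}$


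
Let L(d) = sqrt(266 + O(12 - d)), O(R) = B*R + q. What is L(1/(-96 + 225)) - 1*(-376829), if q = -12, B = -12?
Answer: 376829 + 3*sqrt(22618)/43 ≈ 3.7684e+5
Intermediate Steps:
O(R) = -12 - 12*R (O(R) = -12*R - 12 = -12 - 12*R)
L(d) = sqrt(110 + 12*d) (L(d) = sqrt(266 + (-12 - 12*(12 - d))) = sqrt(266 + (-12 + (-144 + 12*d))) = sqrt(266 + (-156 + 12*d)) = sqrt(110 + 12*d))
L(1/(-96 + 225)) - 1*(-376829) = sqrt(110 + 12/(-96 + 225)) - 1*(-376829) = sqrt(110 + 12/129) + 376829 = sqrt(110 + 12*(1/129)) + 376829 = sqrt(110 + 4/43) + 376829 = sqrt(4734/43) + 376829 = 3*sqrt(22618)/43 + 376829 = 376829 + 3*sqrt(22618)/43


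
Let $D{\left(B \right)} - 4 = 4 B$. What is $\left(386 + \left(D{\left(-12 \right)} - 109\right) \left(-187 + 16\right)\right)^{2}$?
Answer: $704849401$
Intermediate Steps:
$D{\left(B \right)} = 4 + 4 B$
$\left(386 + \left(D{\left(-12 \right)} - 109\right) \left(-187 + 16\right)\right)^{2} = \left(386 + \left(\left(4 + 4 \left(-12\right)\right) - 109\right) \left(-187 + 16\right)\right)^{2} = \left(386 + \left(\left(4 - 48\right) - 109\right) \left(-171\right)\right)^{2} = \left(386 + \left(-44 - 109\right) \left(-171\right)\right)^{2} = \left(386 - -26163\right)^{2} = \left(386 + 26163\right)^{2} = 26549^{2} = 704849401$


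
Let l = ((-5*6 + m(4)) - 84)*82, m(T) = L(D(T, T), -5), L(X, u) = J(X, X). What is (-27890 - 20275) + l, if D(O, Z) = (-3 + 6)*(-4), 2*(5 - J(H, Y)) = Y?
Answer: -56611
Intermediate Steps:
J(H, Y) = 5 - Y/2
D(O, Z) = -12 (D(O, Z) = 3*(-4) = -12)
L(X, u) = 5 - X/2
m(T) = 11 (m(T) = 5 - ½*(-12) = 5 + 6 = 11)
l = -8446 (l = ((-5*6 + 11) - 84)*82 = ((-30 + 11) - 84)*82 = (-19 - 84)*82 = -103*82 = -8446)
(-27890 - 20275) + l = (-27890 - 20275) - 8446 = -48165 - 8446 = -56611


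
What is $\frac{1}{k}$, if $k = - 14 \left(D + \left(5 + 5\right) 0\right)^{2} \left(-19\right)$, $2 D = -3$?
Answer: $\frac{2}{1197} \approx 0.0016708$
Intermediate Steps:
$D = - \frac{3}{2}$ ($D = \frac{1}{2} \left(-3\right) = - \frac{3}{2} \approx -1.5$)
$k = \frac{1197}{2}$ ($k = - 14 \left(- \frac{3}{2} + \left(5 + 5\right) 0\right)^{2} \left(-19\right) = - 14 \left(- \frac{3}{2} + 10 \cdot 0\right)^{2} \left(-19\right) = - 14 \left(- \frac{3}{2} + 0\right)^{2} \left(-19\right) = - 14 \left(- \frac{3}{2}\right)^{2} \left(-19\right) = \left(-14\right) \frac{9}{4} \left(-19\right) = \left(- \frac{63}{2}\right) \left(-19\right) = \frac{1197}{2} \approx 598.5$)
$\frac{1}{k} = \frac{1}{\frac{1197}{2}} = \frac{2}{1197}$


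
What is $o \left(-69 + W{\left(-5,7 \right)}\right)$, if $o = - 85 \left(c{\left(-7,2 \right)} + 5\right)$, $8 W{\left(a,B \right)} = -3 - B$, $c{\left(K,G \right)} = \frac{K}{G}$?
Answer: $\frac{71655}{8} \approx 8956.9$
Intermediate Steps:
$W{\left(a,B \right)} = - \frac{3}{8} - \frac{B}{8}$ ($W{\left(a,B \right)} = \frac{-3 - B}{8} = - \frac{3}{8} - \frac{B}{8}$)
$o = - \frac{255}{2}$ ($o = - 85 \left(- \frac{7}{2} + 5\right) = \left(-85\right) \frac{3}{2} = - \frac{255}{2} \approx -127.5$)
$o \left(-69 + W{\left(-5,7 \right)}\right) = - \frac{255 \left(-69 - \frac{5}{4}\right)}{2} = \left(- \frac{255}{2}\right) \left(- \frac{281}{4}\right) = \frac{71655}{8}$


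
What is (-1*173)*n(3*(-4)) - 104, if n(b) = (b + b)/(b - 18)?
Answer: -1212/5 ≈ -242.40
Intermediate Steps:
n(b) = 2*b/(-18 + b) (n(b) = (2*b)/(-18 + b) = 2*b/(-18 + b))
(-1*173)*n(3*(-4)) - 104 = (-1*173)*(2*(3*(-4))/(-18 + 3*(-4))) - 104 = -346*(-12)/(-18 - 12) - 104 = -346*(-12)/(-30) - 104 = -346*(-12)*(-1)/30 - 104 = -173*4/5 - 104 = -692/5 - 104 = -1212/5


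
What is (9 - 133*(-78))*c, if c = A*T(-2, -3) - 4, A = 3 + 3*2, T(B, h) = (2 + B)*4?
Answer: -41532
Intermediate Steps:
T(B, h) = 8 + 4*B
A = 9 (A = 3 + 6 = 9)
c = -4 (c = 9*(8 + 4*(-2)) - 4 = 9*(8 - 8) - 4 = 9*0 - 4 = 0 - 4 = -4)
(9 - 133*(-78))*c = (9 - 133*(-78))*(-4) = (9 + 10374)*(-4) = 10383*(-4) = -41532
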